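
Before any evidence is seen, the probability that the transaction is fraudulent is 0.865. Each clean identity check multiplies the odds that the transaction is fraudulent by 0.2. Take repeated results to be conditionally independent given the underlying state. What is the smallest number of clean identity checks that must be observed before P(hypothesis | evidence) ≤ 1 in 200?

Prior odds = 0.865/0.135 = 173/27.
Likelihood ratio per clean identity check = 0.2.
Target odds: 0.005 ÷ 0.995 = 1/199.
Require 0.2ⁿ ≤ 1/199 ÷ (173/27) = 27/34427.
0.2⁴ = 0.0016 is still above 27/34427 but 0.2⁵ = 0.00032 is at or below it, so n = 5.

5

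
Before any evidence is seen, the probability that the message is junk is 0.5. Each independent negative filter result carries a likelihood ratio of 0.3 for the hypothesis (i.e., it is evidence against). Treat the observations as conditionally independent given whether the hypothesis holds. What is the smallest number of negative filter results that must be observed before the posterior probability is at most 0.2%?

6

Prior odds = 0.5/0.5 = 1.
Likelihood ratio per negative filter result = 0.3.
Target posterior odds = 0.002/0.998 = 1/499.
Need 1 × 0.3ⁿ ≤ 1/499, i.e. 0.3ⁿ ≤ 1/499.
0.3⁵ = 243/100000 is still above 1/499 but 0.3⁶ = 729/1000000 is at or below it, so n = 6.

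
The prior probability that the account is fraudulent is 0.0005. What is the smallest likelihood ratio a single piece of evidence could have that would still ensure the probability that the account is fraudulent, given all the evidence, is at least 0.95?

37981

Prior odds = 0.0005/0.9995 = 1/1999.
Target odds = 0.95/0.05 = 19.
Required Bayes factor = 19 ÷ (1/1999) = 37981.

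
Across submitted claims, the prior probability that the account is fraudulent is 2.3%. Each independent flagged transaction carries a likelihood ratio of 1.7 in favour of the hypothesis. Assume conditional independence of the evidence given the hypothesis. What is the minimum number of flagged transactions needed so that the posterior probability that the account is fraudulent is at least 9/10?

Prior odds = 0.023/0.977 = 23/977.
Likelihood ratio per flagged transaction = 1.7.
Target odds: 0.9 ÷ 0.1 = 9.
Need (23/977) × 1.7ⁿ ≥ 9, i.e. 1.7ⁿ ≥ 8793/23.
1.7¹¹ ≈342.719 falls short of 8793/23 but 1.7¹² ≈582.622 reaches it, so n = 12.

12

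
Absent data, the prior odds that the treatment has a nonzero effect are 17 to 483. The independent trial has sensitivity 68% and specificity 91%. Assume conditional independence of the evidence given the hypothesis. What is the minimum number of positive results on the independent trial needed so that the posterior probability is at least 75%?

3

Prior odds = 17/483.
False-positive rate = 1 − 0.91 = 0.09; likelihood ratio of a positive = 0.68/0.09 = 68/9.
Target posterior odds = 0.75/0.25 = 3.
Need (17/483) × (68/9)ⁿ ≥ 3, i.e. (68/9)ⁿ ≥ 1449/17.
(68/9)² = 4624/81 falls short of 1449/17 but (68/9)³ = 314432/729 reaches it, so n = 3.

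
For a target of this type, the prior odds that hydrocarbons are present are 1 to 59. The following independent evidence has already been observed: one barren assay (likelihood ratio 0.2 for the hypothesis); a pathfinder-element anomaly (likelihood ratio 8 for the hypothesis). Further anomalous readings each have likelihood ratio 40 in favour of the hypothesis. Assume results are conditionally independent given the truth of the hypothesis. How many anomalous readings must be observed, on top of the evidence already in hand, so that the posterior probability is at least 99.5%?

3

Prior odds = 1/59.
Combined Bayes factor of the evidence already in hand = 0.2 × 8 = 1.6.
Odds after that evidence = (1/59) × 1.6 = 8/295.
Target odds = 0.995/0.005 = 199.
Need 40ⁿ ≥ 199 ÷ (8/295) = 7338.125.
40² = 1600 falls short of 7338.125 but 40³ = 64000 reaches it, so n = 3.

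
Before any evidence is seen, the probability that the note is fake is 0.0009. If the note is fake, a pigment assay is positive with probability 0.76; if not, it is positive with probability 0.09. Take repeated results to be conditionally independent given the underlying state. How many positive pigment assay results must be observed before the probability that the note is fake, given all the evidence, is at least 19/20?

Prior odds: 0.0009 ÷ 0.9991 = 9/9991.
Likelihood ratio of a positive = 0.76/0.09 = 76/9.
Target odds: 0.95 ÷ 0.05 = 19.
Need (9/9991) × (76/9)ⁿ ≥ 19, i.e. (76/9)ⁿ ≥ 189829/9.
(76/9)⁴ = 33362176/6561 falls short of 189829/9 but (76/9)⁵ ≈42939.3 reaches it, so n = 5.

5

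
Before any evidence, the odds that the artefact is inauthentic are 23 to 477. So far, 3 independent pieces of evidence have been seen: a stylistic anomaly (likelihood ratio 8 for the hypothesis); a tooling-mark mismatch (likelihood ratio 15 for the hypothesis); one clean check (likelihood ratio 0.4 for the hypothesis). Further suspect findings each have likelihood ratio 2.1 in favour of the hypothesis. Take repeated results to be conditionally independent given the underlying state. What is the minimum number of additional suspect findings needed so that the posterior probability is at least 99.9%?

9

Prior odds = 23/477.
Combined Bayes factor of the evidence already in hand = 8 × 15 × 0.4 = 48.
Odds after that evidence = (23/477) × 48 = 368/159.
Target odds = 0.999/0.001 = 999.
Need 2.1ⁿ ≥ 999 ÷ (368/159) = 158841/368.
2.1⁸ ≈378.229 falls short of 158841/368 but 2.1⁹ ≈794.28 reaches it, so n = 9.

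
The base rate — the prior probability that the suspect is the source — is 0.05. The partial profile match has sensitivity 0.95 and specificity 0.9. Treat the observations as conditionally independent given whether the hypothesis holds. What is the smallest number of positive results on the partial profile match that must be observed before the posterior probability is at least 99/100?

4

Prior odds: 0.05 ÷ 0.95 = 1/19.
False-positive rate = 1 − 0.9 = 0.1; likelihood ratio of a positive = 0.95/0.1 = 9.5.
Target odds: 0.99 ÷ 0.01 = 99.
Require 9.5ⁿ ≥ 99 ÷ (1/19) = 1881.
9.5³ = 857.375 falls short of 1881 but 9.5⁴ = 8145.0625 reaches it, so n = 4.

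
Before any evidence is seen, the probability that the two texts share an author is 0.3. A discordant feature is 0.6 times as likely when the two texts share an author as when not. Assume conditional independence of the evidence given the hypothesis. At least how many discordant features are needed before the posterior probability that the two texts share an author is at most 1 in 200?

9

Prior odds = 0.3/0.7 = 3/7.
Likelihood ratio per discordant feature = 0.6.
Target posterior odds = 0.005/0.995 = 1/199.
Require 0.6ⁿ ≤ 1/199 ÷ (3/7) = 7/597.
0.6⁸ = 6561/390625 is still above 7/597 but 0.6⁹ = 19683/1953125 is at or below it, so n = 9.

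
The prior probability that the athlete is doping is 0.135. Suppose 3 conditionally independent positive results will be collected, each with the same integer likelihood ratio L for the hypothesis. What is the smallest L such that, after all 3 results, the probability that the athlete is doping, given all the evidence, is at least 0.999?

Prior odds = 0.135/0.865 = 27/173.
Target odds = 0.999/0.001 = 999.
Need L³ ≥ 999 ÷ (27/173) = 6401.
18³ = 5832 < 6401 ≤ 6859 = 19³, so L = 19.

19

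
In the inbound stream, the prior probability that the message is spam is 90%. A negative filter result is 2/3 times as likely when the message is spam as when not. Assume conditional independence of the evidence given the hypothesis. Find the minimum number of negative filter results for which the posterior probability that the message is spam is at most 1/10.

11

Prior odds: 0.9 ÷ 0.1 = 9.
Likelihood ratio per negative filter result = 2/3.
Target odds: 0.1 ÷ 0.9 = 1/9.
Need 9 × (2/3)ⁿ ≤ 1/9, i.e. (2/3)ⁿ ≤ 1/81.
(2/3)¹⁰ = 1024/59049 is still above 1/81 but (2/3)¹¹ = 2048/177147 is at or below it, so n = 11.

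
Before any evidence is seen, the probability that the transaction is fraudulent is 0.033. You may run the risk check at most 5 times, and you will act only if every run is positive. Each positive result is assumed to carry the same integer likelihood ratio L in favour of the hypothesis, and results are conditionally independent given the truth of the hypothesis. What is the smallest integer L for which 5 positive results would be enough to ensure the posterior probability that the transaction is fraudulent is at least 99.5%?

Prior odds = 0.033/0.967 = 33/967.
Target odds = 0.995/0.005 = 199.
Need L⁵ ≥ 199 ÷ (33/967) = 192433/33.
5⁵ = 3125 < 192433/33 ≤ 7776 = 6⁵, so L = 6.

6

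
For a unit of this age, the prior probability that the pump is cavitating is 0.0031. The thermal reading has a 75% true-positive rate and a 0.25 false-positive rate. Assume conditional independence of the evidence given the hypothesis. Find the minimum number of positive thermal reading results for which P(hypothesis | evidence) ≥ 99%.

Prior odds = 0.0031/0.9969 = 31/9969.
Likelihood ratio of a positive result = 0.75/0.25 = 3.
Target odds: 0.99 ÷ 0.01 = 99.
Require 3ⁿ ≥ 99 ÷ (31/9969) = 986931/31.
3⁹ = 19683 falls short of 986931/31 but 3¹⁰ = 59049 reaches it, so n = 10.

10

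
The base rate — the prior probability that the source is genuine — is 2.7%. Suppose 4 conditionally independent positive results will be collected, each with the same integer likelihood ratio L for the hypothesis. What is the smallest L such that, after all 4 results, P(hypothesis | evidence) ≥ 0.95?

6

Prior odds = 0.027/0.973 = 27/973.
Target odds = 0.95/0.05 = 19.
Need L⁴ ≥ 19 ÷ (27/973) = 18487/27.
5⁴ = 625 < 18487/27 ≤ 1296 = 6⁴, so L = 6.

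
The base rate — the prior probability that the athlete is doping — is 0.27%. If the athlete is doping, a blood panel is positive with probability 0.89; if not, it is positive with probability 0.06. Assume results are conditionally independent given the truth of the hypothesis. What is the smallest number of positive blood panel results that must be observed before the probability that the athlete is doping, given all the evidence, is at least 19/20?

4

Prior odds = 0.0027/0.9973 = 27/9973.
Likelihood ratio of a positive = 0.89/0.06 = 89/6.
Target odds: 0.95 ÷ 0.05 = 19.
Require (89/6)ⁿ ≥ 19 ÷ (27/9973) = 189487/27.
(89/6)³ = 704969/216 falls short of 189487/27 but (89/6)⁴ = 62742241/1296 reaches it, so n = 4.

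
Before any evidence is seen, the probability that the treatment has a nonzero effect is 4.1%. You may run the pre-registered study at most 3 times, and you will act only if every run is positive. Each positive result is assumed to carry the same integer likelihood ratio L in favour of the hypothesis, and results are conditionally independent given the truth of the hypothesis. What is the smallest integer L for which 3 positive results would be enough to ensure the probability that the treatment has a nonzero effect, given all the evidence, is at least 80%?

5

Prior odds = 0.041/0.959 = 41/959.
Target odds = 0.8/0.2 = 4.
Need L³ ≥ 4 ÷ (41/959) = 3836/41.
4³ = 64 < 3836/41 ≤ 125 = 5³, so L = 5.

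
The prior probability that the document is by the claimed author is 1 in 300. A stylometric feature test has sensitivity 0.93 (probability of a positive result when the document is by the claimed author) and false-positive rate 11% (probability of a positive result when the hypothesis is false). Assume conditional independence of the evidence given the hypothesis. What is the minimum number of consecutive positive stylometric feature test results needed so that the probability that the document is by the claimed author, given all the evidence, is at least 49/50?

5

Prior odds: (1/300) ÷ (299/300) = 1/299.
Likelihood ratio of a positive result = 0.93/0.11 = 93/11.
Target odds: 0.98 ÷ 0.02 = 49.
Need (1/299) × (93/11)ⁿ ≥ 49, i.e. (93/11)ⁿ ≥ 14651.
(93/11)⁴ = 74805201/14641 falls short of 14651 but (93/11)⁵ ≈43196.8 reaches it, so n = 5.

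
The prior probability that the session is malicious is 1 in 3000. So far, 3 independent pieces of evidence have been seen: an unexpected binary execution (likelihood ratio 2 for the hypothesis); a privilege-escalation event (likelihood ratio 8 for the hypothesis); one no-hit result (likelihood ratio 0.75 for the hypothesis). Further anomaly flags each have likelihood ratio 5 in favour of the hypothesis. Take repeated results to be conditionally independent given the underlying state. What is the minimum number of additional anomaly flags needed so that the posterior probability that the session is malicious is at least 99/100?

7

Prior odds = (1/3000)/(2999/3000) = 1/2999.
Combined Bayes factor of the evidence already in hand = 2 × 8 × 0.75 = 12.
Odds after that evidence = (1/2999) × 12 = 12/2999.
Target odds = 0.99/0.01 = 99.
Need 5ⁿ ≥ 99 ÷ (12/2999) = 24741.75.
5⁶ = 15625 falls short of 24741.75 but 5⁷ = 78125 reaches it, so n = 7.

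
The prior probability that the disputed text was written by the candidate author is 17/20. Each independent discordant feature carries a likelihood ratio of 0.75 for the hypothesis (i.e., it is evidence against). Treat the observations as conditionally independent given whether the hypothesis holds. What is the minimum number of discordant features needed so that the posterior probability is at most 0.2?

11

Prior odds = 0.85/0.15 = 17/3.
Likelihood ratio per discordant feature = 0.75.
Target posterior odds = 0.2/0.8 = 0.25.
Require 0.75ⁿ ≤ 0.25 ÷ (17/3) = 3/68.
0.75¹⁰ = 59049/1048576 is still above 3/68 but 0.75¹¹ = 177147/4194304 is at or below it, so n = 11.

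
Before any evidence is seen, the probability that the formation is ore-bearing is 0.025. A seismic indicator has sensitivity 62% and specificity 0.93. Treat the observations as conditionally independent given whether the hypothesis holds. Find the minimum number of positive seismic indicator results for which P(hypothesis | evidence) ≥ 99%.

4

Prior odds = 0.025/0.975 = 1/39.
False-positive rate = 1 − 0.93 = 0.07; likelihood ratio of a positive = 0.62/0.07 = 62/7.
Target posterior odds = 0.99/0.01 = 99.
Require (62/7)ⁿ ≥ 99 ÷ (1/39) = 3861.
(62/7)³ = 238328/343 falls short of 3861 but (62/7)⁴ = 14776336/2401 reaches it, so n = 4.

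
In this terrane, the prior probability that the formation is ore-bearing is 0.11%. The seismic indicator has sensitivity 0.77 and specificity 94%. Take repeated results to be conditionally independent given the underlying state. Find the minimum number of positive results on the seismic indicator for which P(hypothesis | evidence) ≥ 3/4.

Prior odds: 0.0011 ÷ 0.9989 = 11/9989.
False-positive rate = 1 − 0.94 = 0.06; likelihood ratio of a positive = 0.77/0.06 = 77/6.
Target odds: 0.75 ÷ 0.25 = 3.
Require (77/6)ⁿ ≥ 3 ÷ (11/9989) = 29967/11.
(77/6)³ = 456533/216 falls short of 29967/11 but (77/6)⁴ = 35153041/1296 reaches it, so n = 4.

4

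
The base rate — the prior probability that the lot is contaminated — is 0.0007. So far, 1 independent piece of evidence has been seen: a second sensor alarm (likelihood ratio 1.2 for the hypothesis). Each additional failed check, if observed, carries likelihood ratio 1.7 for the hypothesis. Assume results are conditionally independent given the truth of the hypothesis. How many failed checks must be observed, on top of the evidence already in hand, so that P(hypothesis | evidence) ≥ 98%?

Prior odds = 0.0007/0.9993 = 7/9993.
Bayes factor of the evidence already in hand = 1.2.
Odds after that evidence = (7/9993) × 1.2 = 14/16655.
Target odds = 0.98/0.02 = 49.
Need 1.7ⁿ ≥ 49 ÷ (14/16655) = 58292.5.
1.7²⁰ ≈40642.3 falls short of 58292.5 but 1.7²¹ ≈69091.9 reaches it, so n = 21.

21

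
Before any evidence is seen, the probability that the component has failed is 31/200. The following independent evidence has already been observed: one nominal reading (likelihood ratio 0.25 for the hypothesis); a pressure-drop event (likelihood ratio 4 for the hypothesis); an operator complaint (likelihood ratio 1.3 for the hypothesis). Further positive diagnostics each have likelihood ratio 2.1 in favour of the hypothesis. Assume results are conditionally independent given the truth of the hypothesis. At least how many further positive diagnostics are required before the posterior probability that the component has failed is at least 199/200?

10

Prior odds = 0.155/0.845 = 31/169.
Combined Bayes factor of the evidence already in hand = 0.25 × 4 × 1.3 = 1.3.
Odds after that evidence = (31/169) × 1.3 = 31/130.
Target odds = 0.995/0.005 = 199.
Need 2.1ⁿ ≥ 199 ÷ (31/130) = 25870/31.
2.1⁹ ≈794.28 falls short of 25870/31 but 2.1¹⁰ ≈1667.99 reaches it, so n = 10.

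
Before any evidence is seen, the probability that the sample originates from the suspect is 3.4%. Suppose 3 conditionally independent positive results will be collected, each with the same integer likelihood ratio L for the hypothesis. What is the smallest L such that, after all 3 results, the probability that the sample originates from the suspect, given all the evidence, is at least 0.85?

Prior odds = 0.034/0.966 = 17/483.
Target odds = 0.85/0.15 = 17/3.
Need L³ ≥ 17/3 ÷ (17/483) = 161.
5³ = 125 < 161 ≤ 216 = 6³, so L = 6.

6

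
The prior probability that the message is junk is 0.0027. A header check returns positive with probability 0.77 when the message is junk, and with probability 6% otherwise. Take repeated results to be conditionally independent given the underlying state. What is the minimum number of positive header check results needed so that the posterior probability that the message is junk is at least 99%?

Prior odds = 0.0027/0.9973 = 27/9973.
Likelihood ratio of a positive result = 0.77/0.06 = 77/6.
Target odds: 0.99 ÷ 0.01 = 99.
Require (77/6)ⁿ ≥ 99 ÷ (27/9973) = 109703/3.
(77/6)⁴ = 35153041/1296 falls short of 109703/3 but (77/6)⁵ ≈348095 reaches it, so n = 5.

5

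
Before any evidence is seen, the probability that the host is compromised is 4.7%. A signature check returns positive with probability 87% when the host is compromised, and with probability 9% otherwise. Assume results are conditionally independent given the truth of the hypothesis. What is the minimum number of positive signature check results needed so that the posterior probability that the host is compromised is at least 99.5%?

Prior odds: 0.047 ÷ 0.953 = 47/953.
Likelihood ratio of a positive result = 0.87/0.09 = 29/3.
Target odds: 0.995 ÷ 0.005 = 199.
Require (29/3)ⁿ ≥ 199 ÷ (47/953) = 189647/47.
(29/3)³ = 24389/27 falls short of 189647/47 but (29/3)⁴ = 707281/81 reaches it, so n = 4.

4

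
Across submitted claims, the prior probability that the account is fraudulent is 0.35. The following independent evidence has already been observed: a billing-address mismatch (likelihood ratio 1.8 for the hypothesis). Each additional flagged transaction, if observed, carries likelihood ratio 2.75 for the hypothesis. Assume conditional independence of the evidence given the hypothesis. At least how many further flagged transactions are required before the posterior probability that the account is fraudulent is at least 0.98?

4

Prior odds = 0.35/0.65 = 7/13.
Bayes factor of the evidence already in hand = 1.8.
Odds after that evidence = (7/13) × 1.8 = 63/65.
Target odds = 0.98/0.02 = 49.
Need 2.75ⁿ ≥ 49 ÷ (63/65) = 455/9.
2.75³ = 20.796875 falls short of 455/9 but 2.75⁴ = 57.19140625 reaches it, so n = 4.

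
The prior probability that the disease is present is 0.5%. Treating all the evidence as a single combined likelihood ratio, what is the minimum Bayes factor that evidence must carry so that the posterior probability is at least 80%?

Prior odds = 0.005/0.995 = 1/199.
Target odds = 0.8/0.2 = 4.
Required Bayes factor = 4 ÷ (1/199) = 796.

796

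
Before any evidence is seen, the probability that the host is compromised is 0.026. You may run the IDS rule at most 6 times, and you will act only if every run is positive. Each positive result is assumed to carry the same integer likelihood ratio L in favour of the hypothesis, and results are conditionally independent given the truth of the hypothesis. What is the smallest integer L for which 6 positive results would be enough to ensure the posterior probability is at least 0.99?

Prior odds = 0.026/0.974 = 13/487.
Target odds = 0.99/0.01 = 99.
Need L⁶ ≥ 99 ÷ (13/487) = 48213/13.
3⁶ = 729 < 48213/13 ≤ 4096 = 4⁶, so L = 4.

4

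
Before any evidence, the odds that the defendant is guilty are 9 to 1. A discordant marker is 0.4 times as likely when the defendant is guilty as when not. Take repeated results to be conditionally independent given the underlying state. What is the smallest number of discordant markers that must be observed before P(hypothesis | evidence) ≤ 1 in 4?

Prior odds = 9.
Likelihood ratio per discordant marker = 0.4.
Target odds: 0.25 ÷ 0.75 = 1/3.
Need 9 × 0.4ⁿ ≤ 1/3, i.e. 0.4ⁿ ≤ 1/27.
0.4³ = 0.064 is still above 1/27 but 0.4⁴ = 0.0256 is at or below it, so n = 4.

4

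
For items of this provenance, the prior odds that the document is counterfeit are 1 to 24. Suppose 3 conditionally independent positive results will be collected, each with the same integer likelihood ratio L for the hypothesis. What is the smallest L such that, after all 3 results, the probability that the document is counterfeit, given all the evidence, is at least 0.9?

Prior odds = 1/24.
Target odds = 0.9/0.1 = 9.
Need L³ ≥ 9 ÷ (1/24) = 216.
5³ = 125 < 216 ≤ 216 = 6³, so L = 6.

6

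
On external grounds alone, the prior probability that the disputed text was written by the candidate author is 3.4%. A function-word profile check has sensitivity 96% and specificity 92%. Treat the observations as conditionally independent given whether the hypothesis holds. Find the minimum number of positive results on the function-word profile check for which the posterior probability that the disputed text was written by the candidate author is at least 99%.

Prior odds: 0.034 ÷ 0.966 = 17/483.
False-positive rate = 1 − 0.92 = 0.08; likelihood ratio of a positive = 0.96/0.08 = 12.
Target odds: 0.99 ÷ 0.01 = 99.
Require 12ⁿ ≥ 99 ÷ (17/483) = 47817/17.
12³ = 1728 falls short of 47817/17 but 12⁴ = 20736 reaches it, so n = 4.

4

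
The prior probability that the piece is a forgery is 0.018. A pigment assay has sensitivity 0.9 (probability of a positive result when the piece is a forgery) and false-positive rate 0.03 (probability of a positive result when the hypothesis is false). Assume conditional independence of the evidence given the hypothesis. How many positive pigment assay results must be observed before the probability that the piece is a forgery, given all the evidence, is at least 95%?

Prior odds: 0.018 ÷ 0.982 = 9/491.
Likelihood ratio of a positive result = 0.9/0.03 = 30.
Target odds: 0.95 ÷ 0.05 = 19.
Need (9/491) × 30ⁿ ≥ 19, i.e. 30ⁿ ≥ 9329/9.
30² = 900 falls short of 9329/9 but 30³ = 27000 reaches it, so n = 3.

3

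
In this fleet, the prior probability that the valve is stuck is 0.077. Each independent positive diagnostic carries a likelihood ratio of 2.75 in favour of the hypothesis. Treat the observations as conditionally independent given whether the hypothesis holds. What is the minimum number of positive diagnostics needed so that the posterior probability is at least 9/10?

5

Prior odds: 0.077 ÷ 0.923 = 77/923.
Likelihood ratio per positive diagnostic = 2.75.
Target odds: 0.9 ÷ 0.1 = 9.
Require 2.75ⁿ ≥ 9 ÷ (77/923) = 8307/77.
2.75⁴ = 57.19140625 falls short of 8307/77 but 2.75⁵ = 161051/1024 reaches it, so n = 5.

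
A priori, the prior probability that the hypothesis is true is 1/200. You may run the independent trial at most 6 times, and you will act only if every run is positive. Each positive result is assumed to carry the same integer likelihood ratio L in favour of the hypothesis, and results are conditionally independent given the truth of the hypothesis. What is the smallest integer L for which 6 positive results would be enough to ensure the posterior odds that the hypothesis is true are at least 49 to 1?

5

Prior odds = 0.005/0.995 = 1/199.
Target odds = 49.
Need L⁶ ≥ 49 ÷ (1/199) = 9751.
4⁶ = 4096 < 9751 ≤ 15625 = 5⁶, so L = 5.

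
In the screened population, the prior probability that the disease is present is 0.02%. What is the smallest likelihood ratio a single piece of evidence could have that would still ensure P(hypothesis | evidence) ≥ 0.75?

14997

Prior odds = 0.0002/0.9998 = 1/4999.
Target odds = 0.75/0.25 = 3.
Required Bayes factor = 3 ÷ (1/4999) = 14997.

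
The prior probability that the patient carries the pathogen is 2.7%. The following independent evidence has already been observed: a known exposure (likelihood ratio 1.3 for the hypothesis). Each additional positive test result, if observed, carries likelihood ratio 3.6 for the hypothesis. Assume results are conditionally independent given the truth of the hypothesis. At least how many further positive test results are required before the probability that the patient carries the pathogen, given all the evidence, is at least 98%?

Prior odds = 0.027/0.973 = 27/973.
Bayes factor of the evidence already in hand = 1.3.
Odds after that evidence = (27/973) × 1.3 = 351/9730.
Target odds = 0.98/0.02 = 49.
Need 3.6ⁿ ≥ 49 ÷ (351/9730) = 476770/351.
3.6⁵ = 604.66176 falls short of 476770/351 but 3.6⁶ = 34012224/15625 reaches it, so n = 6.

6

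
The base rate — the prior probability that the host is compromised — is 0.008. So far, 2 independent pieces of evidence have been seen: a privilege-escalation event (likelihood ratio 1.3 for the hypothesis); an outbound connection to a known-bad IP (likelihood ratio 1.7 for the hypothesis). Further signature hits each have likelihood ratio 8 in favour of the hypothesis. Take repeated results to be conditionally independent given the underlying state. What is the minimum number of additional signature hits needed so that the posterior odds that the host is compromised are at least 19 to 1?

4

Prior odds = 0.008/0.992 = 1/124.
Combined Bayes factor of the evidence already in hand = 1.3 × 1.7 = 2.21.
Odds after that evidence = (1/124) × 2.21 = 221/12400.
Target odds = 19.
Need 8ⁿ ≥ 19 ÷ (221/12400) = 235600/221.
8³ = 512 falls short of 235600/221 but 8⁴ = 4096 reaches it, so n = 4.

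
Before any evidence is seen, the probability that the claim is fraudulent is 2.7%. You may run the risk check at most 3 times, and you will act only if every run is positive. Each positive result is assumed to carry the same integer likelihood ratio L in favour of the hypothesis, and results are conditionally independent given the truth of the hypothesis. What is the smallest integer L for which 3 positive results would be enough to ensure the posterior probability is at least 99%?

Prior odds = 0.027/0.973 = 27/973.
Target odds = 0.99/0.01 = 99.
Need L³ ≥ 99 ÷ (27/973) = 10703/3.
15³ = 3375 < 10703/3 ≤ 4096 = 16³, so L = 16.

16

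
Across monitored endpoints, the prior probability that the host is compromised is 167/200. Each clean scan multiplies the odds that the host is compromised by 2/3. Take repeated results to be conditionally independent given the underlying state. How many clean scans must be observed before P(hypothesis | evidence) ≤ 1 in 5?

8

Prior odds: 0.835 ÷ 0.165 = 167/33.
Likelihood ratio per clean scan = 2/3.
Target odds: 0.2 ÷ 0.8 = 0.25.
Need (167/33) × (2/3)ⁿ ≤ 0.25, i.e. (2/3)ⁿ ≤ 33/668.
(2/3)⁷ = 128/2187 is still above 33/668 but (2/3)⁸ = 256/6561 is at or below it, so n = 8.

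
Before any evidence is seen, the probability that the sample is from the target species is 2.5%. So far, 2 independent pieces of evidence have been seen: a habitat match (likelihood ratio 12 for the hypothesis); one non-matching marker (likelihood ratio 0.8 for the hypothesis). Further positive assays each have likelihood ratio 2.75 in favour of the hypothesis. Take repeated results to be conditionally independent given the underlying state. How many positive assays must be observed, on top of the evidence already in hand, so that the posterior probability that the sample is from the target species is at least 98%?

6

Prior odds = 0.025/0.975 = 1/39.
Combined Bayes factor of the evidence already in hand = 12 × 0.8 = 9.6.
Odds after that evidence = (1/39) × 9.6 = 16/65.
Target odds = 0.98/0.02 = 49.
Need 2.75ⁿ ≥ 49 ÷ (16/65) = 199.0625.
2.75⁵ = 161051/1024 falls short of 199.0625 but 2.75⁶ = 1771561/4096 reaches it, so n = 6.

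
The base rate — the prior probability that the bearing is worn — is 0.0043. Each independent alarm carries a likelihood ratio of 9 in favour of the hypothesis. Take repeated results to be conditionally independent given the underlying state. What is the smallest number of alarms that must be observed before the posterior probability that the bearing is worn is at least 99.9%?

Prior odds = 0.0043/0.9957 = 43/9957.
Likelihood ratio per alarm = 9.
Target odds: 0.999 ÷ 0.001 = 999.
Need (43/9957) × 9ⁿ ≥ 999, i.e. 9ⁿ ≥ 9947043/43.
9⁵ = 59049 falls short of 9947043/43 but 9⁶ = 531441 reaches it, so n = 6.

6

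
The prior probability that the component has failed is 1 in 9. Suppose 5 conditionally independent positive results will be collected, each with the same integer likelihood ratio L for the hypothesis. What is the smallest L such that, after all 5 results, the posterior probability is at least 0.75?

Prior odds = (1/9)/(8/9) = 0.125.
Target odds = 0.75/0.25 = 3.
Need L⁵ ≥ 3 ÷ 0.125 = 24.
1⁵ = 1 < 24 ≤ 32 = 2⁵, so L = 2.

2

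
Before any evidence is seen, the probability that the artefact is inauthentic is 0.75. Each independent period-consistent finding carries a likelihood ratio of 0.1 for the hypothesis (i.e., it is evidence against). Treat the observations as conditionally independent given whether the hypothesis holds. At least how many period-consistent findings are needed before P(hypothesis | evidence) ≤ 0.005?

3

Prior odds: 0.75 ÷ 0.25 = 3.
Likelihood ratio per period-consistent finding = 0.1.
Target posterior odds = 0.005/0.995 = 1/199.
Need 3 × 0.1ⁿ ≤ 1/199, i.e. 0.1ⁿ ≤ 1/597.
0.1² = 0.01 is still above 1/597 but 0.1³ = 0.001 is at or below it, so n = 3.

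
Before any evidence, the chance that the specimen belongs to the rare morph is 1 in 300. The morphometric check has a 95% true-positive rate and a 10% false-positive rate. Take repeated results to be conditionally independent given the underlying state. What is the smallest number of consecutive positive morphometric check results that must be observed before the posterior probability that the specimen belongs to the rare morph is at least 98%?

5

Prior odds = (1/300)/(299/300) = 1/299.
Likelihood ratio of a positive result = 0.95/0.1 = 9.5.
Target posterior odds = 0.98/0.02 = 49.
Require 9.5ⁿ ≥ 49 ÷ (1/299) = 14651.
9.5⁴ = 8145.0625 falls short of 14651 but 9.5⁵ = 77378.09375 reaches it, so n = 5.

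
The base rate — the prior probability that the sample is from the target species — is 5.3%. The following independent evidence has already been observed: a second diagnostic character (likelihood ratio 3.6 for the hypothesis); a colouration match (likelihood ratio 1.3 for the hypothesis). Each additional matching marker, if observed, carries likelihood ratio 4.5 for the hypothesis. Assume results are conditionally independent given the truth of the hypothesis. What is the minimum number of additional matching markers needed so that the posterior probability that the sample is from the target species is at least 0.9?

3

Prior odds = 0.053/0.947 = 53/947.
Combined Bayes factor of the evidence already in hand = 3.6 × 1.3 = 4.68.
Odds after that evidence = (53/947) × 4.68 = 6201/23675.
Target odds = 0.9/0.1 = 9.
Need 4.5ⁿ ≥ 9 ÷ (6201/23675) = 23675/689.
4.5² = 20.25 falls short of 23675/689 but 4.5³ = 91.125 reaches it, so n = 3.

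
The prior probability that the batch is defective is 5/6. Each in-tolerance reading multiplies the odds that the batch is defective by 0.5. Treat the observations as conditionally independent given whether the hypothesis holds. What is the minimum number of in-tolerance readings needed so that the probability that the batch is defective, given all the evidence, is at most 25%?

Prior odds = (5/6)/(1/6) = 5.
Likelihood ratio per in-tolerance reading = 0.5.
Target odds: 0.25 ÷ 0.75 = 1/3.
Need 5 × 0.5ⁿ ≤ 1/3, i.e. 0.5ⁿ ≤ 1/15.
0.5³ = 0.125 is still above 1/15 but 0.5⁴ = 0.0625 is at or below it, so n = 4.

4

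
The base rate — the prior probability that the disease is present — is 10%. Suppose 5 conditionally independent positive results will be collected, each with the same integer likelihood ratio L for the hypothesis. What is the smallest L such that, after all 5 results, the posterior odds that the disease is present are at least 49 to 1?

Prior odds = 0.1/0.9 = 1/9.
Target odds = 49.
Need L⁵ ≥ 49 ÷ (1/9) = 441.
3⁵ = 243 < 441 ≤ 1024 = 4⁵, so L = 4.

4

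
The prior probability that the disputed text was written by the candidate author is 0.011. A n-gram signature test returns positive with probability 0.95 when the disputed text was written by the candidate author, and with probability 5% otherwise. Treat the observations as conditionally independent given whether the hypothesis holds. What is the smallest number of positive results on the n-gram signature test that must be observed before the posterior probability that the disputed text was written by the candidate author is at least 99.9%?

Prior odds = 0.011/0.989 = 11/989.
Likelihood ratio of a positive result = 0.95/0.05 = 19.
Target odds: 0.999 ÷ 0.001 = 999.
Need (11/989) × 19ⁿ ≥ 999, i.e. 19ⁿ ≥ 988011/11.
19³ = 6859 falls short of 988011/11 but 19⁴ = 130321 reaches it, so n = 4.

4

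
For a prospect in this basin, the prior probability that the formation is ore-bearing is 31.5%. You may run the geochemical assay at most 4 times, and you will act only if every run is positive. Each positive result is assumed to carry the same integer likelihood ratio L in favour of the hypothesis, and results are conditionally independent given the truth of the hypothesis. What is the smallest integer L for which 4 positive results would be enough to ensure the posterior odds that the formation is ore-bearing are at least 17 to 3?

Prior odds = 0.315/0.685 = 63/137.
Target odds = 17/3.
Need L⁴ ≥ 17/3 ÷ (63/137) = 2329/189.
1⁴ = 1 < 2329/189 ≤ 16 = 2⁴, so L = 2.

2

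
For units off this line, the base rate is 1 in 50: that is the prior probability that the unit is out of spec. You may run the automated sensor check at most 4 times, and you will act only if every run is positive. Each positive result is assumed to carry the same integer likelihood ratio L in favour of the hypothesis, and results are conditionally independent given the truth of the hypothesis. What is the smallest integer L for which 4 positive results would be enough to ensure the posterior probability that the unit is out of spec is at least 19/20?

6

Prior odds = 0.02/0.98 = 1/49.
Target odds = 0.95/0.05 = 19.
Need L⁴ ≥ 19 ÷ (1/49) = 931.
5⁴ = 625 < 931 ≤ 1296 = 6⁴, so L = 6.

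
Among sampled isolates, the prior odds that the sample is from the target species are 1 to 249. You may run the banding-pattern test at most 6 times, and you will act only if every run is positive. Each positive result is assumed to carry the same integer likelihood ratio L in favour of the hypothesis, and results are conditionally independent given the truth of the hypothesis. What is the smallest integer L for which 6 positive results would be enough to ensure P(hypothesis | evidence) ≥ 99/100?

Prior odds = 1/249.
Target odds = 0.99/0.01 = 99.
Need L⁶ ≥ 99 ÷ (1/249) = 24651.
5⁶ = 15625 < 24651 ≤ 46656 = 6⁶, so L = 6.

6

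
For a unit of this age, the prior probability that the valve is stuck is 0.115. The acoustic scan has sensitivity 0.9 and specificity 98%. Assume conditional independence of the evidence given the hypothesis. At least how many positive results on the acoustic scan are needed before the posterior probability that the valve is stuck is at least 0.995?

2

Prior odds = 0.115/0.885 = 23/177.
False-positive rate = 1 − 0.98 = 0.02; likelihood ratio of a positive = 0.9/0.02 = 45.
Target odds: 0.995 ÷ 0.005 = 199.
Require 45ⁿ ≥ 199 ÷ (23/177) = 35223/23.
45¹ = 45 falls short of 35223/23 but 45² = 2025 reaches it, so n = 2.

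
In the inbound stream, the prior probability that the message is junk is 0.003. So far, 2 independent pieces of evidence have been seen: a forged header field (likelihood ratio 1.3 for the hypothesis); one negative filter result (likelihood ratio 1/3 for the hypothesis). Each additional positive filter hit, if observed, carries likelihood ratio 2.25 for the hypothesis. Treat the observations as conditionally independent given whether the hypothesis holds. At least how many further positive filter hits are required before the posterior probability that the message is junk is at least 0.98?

Prior odds = 0.003/0.997 = 3/997.
Combined Bayes factor of the evidence already in hand = 1.3 × (1/3) = 13/30.
Odds after that evidence = (3/997) × 13/30 = 13/9970.
Target odds = 0.98/0.02 = 49.
Need 2.25ⁿ ≥ 49 ÷ (13/9970) = 488530/13.
2.25¹² ≈16834.1 falls short of 488530/13 but 2.25¹³ ≈37876.8 reaches it, so n = 13.

13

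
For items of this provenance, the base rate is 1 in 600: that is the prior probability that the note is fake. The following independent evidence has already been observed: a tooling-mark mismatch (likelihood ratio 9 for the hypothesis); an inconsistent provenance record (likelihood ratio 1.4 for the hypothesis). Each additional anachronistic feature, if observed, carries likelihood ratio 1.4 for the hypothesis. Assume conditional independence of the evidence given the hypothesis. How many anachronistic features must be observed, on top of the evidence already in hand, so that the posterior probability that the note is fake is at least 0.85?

Prior odds = (1/600)/(599/600) = 1/599.
Combined Bayes factor of the evidence already in hand = 9 × 1.4 = 12.6.
Odds after that evidence = (1/599) × 12.6 = 63/2995.
Target odds = 0.85/0.15 = 17/3.
Need 1.4ⁿ ≥ 17/3 ÷ (63/2995) = 50915/189.
1.4¹⁶ ≈217.795 falls short of 50915/189 but 1.4¹⁷ ≈304.913 reaches it, so n = 17.

17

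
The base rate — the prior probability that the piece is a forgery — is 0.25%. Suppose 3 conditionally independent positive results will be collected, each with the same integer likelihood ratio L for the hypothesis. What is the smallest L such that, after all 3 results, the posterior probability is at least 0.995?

43

Prior odds = 0.0025/0.9975 = 1/399.
Target odds = 0.995/0.005 = 199.
Need L³ ≥ 199 ÷ (1/399) = 79401.
42³ = 74088 < 79401 ≤ 79507 = 43³, so L = 43.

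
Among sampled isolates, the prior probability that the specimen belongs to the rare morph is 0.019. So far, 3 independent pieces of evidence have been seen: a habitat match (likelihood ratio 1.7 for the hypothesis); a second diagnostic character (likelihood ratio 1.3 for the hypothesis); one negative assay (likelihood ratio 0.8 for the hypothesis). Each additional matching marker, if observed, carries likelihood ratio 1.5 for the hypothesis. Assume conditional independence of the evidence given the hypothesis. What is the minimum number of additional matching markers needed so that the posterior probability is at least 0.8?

12

Prior odds = 0.019/0.981 = 19/981.
Combined Bayes factor of the evidence already in hand = 1.7 × 1.3 × 0.8 = 1.768.
Odds after that evidence = (19/981) × 1.768 = 4199/122625.
Target odds = 0.8/0.2 = 4.
Need 1.5ⁿ ≥ 4 ÷ (4199/122625) = 490500/4199.
1.5¹¹ = 177147/2048 falls short of 490500/4199 but 1.5¹² = 531441/4096 reaches it, so n = 12.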